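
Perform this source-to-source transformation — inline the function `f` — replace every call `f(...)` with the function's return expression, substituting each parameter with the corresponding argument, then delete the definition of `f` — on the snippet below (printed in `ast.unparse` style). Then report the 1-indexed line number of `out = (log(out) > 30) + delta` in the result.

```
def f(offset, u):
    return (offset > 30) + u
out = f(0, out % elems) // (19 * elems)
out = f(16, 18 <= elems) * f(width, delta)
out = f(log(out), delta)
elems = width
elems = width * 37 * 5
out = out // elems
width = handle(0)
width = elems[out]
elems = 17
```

3

Transformed code:
out = ((0 > 30) + out % elems) // (19 * elems)
out = ((16 > 30) + (18 <= elems)) * ((width > 30) + delta)
out = (log(out) > 30) + delta
elems = width
elems = width * 37 * 5
out = out // elems
width = handle(0)
width = elems[out]
elems = 17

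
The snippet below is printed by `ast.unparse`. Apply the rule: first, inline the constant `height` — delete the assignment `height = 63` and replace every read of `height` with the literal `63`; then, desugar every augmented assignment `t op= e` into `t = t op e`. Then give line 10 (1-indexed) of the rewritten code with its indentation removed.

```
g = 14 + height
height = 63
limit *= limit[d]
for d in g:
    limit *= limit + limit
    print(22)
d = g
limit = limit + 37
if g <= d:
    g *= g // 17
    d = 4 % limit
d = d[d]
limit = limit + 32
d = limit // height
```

d = 4 % limit

Transformed code:
g = 14 + 63
limit = limit * limit[d]
for d in g:
    limit = limit * (limit + limit)
    print(22)
d = g
limit = limit + 37
if g <= d:
    g = g * (g // 17)
    d = 4 % limit
d = d[d]
limit = limit + 32
d = limit // 63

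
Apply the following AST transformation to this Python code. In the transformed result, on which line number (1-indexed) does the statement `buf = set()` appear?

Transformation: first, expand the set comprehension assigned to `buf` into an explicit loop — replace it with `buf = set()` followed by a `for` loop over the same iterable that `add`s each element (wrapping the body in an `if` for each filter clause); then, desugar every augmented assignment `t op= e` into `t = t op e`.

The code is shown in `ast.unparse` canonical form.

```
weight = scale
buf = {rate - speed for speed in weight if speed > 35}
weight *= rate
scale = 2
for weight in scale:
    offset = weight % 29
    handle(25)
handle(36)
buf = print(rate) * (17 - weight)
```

Transformed code:
weight = scale
buf = set()
for speed in weight:
    if speed > 35:
        buf.add(rate - speed)
weight = weight * rate
scale = 2
for weight in scale:
    offset = weight % 29
    handle(25)
handle(36)
buf = print(rate) * (17 - weight)

2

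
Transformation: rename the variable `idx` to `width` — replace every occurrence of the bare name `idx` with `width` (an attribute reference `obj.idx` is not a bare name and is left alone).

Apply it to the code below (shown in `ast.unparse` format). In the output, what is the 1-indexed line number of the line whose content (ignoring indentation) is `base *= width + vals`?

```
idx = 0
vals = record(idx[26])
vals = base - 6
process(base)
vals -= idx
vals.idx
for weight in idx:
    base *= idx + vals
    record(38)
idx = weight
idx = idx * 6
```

8

Transformed code:
width = 0
vals = record(width[26])
vals = base - 6
process(base)
vals -= width
vals.idx
for weight in width:
    base *= width + vals
    record(38)
width = weight
width = width * 6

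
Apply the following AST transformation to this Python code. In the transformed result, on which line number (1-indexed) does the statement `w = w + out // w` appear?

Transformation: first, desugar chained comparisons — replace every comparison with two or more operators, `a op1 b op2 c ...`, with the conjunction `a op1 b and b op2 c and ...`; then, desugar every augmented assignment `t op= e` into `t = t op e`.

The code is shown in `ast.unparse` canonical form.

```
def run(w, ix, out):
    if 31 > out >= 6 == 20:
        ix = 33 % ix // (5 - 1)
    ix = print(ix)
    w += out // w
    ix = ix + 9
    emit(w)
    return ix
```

5

Transformed code:
def run(w, ix, out):
    if 31 > out and out >= 6 and (6 == 20):
        ix = 33 % ix // (5 - 1)
    ix = print(ix)
    w = w + out // w
    ix = ix + 9
    emit(w)
    return ix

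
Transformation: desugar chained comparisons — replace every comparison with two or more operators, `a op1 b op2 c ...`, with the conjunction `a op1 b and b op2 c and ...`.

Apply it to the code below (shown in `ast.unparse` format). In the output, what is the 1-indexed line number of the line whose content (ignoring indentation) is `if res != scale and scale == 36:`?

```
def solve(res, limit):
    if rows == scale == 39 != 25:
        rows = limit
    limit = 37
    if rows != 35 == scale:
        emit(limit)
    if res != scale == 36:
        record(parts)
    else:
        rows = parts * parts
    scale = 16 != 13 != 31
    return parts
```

Transformed code:
def solve(res, limit):
    if rows == scale and scale == 39 and (39 != 25):
        rows = limit
    limit = 37
    if rows != 35 and 35 == scale:
        emit(limit)
    if res != scale and scale == 36:
        record(parts)
    else:
        rows = parts * parts
    scale = 16 != 13 and 13 != 31
    return parts

7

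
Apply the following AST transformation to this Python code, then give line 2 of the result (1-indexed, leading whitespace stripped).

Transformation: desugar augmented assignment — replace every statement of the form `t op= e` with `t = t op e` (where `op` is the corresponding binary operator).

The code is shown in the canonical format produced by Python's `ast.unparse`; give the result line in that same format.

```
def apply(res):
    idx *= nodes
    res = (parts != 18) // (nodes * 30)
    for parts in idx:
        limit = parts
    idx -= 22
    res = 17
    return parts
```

idx = idx * nodes

Transformed code:
def apply(res):
    idx = idx * nodes
    res = (parts != 18) // (nodes * 30)
    for parts in idx:
        limit = parts
    idx = idx - 22
    res = 17
    return parts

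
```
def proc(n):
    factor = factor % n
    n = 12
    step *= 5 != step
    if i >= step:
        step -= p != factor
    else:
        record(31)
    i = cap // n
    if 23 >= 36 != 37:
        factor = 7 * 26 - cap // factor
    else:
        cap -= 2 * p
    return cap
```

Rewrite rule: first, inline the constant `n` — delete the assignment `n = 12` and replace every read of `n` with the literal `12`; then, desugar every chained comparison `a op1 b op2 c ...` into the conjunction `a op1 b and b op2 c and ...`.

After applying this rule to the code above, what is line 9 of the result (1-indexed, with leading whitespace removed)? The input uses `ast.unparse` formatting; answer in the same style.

if 23 >= 36 and 36 != 37:

Transformed code:
def proc(n):
    factor = factor % 12
    step *= 5 != step
    if i >= step:
        step -= p != factor
    else:
        record(31)
    i = cap // 12
    if 23 >= 36 and 36 != 37:
        factor = 7 * 26 - cap // factor
    else:
        cap -= 2 * p
    return cap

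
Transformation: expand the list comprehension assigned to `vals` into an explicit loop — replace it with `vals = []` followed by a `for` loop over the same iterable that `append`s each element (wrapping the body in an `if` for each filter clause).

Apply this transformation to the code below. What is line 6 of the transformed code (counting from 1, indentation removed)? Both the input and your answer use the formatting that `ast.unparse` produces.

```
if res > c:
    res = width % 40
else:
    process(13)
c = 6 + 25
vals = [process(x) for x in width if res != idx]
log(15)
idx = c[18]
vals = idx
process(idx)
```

vals = []

Transformed code:
if res > c:
    res = width % 40
else:
    process(13)
c = 6 + 25
vals = []
for x in width:
    if res != idx:
        vals.append(process(x))
log(15)
idx = c[18]
vals = idx
process(idx)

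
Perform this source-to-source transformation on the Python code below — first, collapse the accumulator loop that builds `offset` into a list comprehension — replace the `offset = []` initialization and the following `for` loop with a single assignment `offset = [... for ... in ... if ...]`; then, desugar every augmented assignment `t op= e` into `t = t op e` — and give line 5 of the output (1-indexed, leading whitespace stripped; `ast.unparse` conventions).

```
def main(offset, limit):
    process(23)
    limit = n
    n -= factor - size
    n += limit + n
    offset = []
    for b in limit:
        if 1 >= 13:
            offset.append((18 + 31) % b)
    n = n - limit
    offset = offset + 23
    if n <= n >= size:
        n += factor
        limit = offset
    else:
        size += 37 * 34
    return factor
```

Transformed code:
def main(offset, limit):
    process(23)
    limit = n
    n = n - (factor - size)
    n = n + (limit + n)
    offset = [(18 + 31) % b for b in limit if 1 >= 13]
    n = n - limit
    offset = offset + 23
    if n <= n >= size:
        n = n + factor
        limit = offset
    else:
        size = size + 37 * 34
    return factor

n = n + (limit + n)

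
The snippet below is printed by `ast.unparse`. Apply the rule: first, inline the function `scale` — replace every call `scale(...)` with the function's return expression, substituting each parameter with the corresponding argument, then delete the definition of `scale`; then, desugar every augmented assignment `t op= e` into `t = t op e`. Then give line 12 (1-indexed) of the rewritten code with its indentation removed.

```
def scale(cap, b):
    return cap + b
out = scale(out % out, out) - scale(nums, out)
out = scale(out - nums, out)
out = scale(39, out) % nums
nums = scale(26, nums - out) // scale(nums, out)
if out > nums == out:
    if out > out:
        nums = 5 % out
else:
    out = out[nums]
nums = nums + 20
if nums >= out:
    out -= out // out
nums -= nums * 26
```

out = out - out // out

Transformed code:
out = out % out + out - (nums + out)
out = out - nums + out
out = (39 + out) % nums
nums = (26 + (nums - out)) // (nums + out)
if out > nums == out:
    if out > out:
        nums = 5 % out
else:
    out = out[nums]
nums = nums + 20
if nums >= out:
    out = out - out // out
nums = nums - nums * 26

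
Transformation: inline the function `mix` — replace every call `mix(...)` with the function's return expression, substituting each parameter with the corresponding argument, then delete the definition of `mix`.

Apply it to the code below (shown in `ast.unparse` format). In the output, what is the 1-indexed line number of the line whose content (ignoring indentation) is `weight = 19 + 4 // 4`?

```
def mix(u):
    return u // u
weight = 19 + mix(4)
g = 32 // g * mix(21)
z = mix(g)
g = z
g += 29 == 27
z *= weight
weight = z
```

1

Transformed code:
weight = 19 + 4 // 4
g = 32 // g * (21 // 21)
z = g // g
g = z
g += 29 == 27
z *= weight
weight = z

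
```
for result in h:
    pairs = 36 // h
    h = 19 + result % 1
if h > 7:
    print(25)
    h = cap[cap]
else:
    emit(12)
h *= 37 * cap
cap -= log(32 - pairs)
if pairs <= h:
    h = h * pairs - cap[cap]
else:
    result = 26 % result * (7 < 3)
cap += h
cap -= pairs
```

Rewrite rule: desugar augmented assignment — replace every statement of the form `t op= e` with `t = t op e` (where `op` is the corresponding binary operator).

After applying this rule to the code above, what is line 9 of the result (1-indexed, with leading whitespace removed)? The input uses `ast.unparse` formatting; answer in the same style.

Transformed code:
for result in h:
    pairs = 36 // h
    h = 19 + result % 1
if h > 7:
    print(25)
    h = cap[cap]
else:
    emit(12)
h = h * (37 * cap)
cap = cap - log(32 - pairs)
if pairs <= h:
    h = h * pairs - cap[cap]
else:
    result = 26 % result * (7 < 3)
cap = cap + h
cap = cap - pairs

h = h * (37 * cap)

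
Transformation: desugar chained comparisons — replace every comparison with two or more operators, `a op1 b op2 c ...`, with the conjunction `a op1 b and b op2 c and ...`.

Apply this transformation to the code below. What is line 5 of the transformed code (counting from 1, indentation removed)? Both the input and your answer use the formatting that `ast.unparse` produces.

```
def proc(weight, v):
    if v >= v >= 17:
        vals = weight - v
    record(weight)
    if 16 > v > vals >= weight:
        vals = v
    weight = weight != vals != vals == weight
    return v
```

if 16 > v and v > vals and (vals >= weight):

Transformed code:
def proc(weight, v):
    if v >= v and v >= 17:
        vals = weight - v
    record(weight)
    if 16 > v and v > vals and (vals >= weight):
        vals = v
    weight = weight != vals and vals != vals and (vals == weight)
    return v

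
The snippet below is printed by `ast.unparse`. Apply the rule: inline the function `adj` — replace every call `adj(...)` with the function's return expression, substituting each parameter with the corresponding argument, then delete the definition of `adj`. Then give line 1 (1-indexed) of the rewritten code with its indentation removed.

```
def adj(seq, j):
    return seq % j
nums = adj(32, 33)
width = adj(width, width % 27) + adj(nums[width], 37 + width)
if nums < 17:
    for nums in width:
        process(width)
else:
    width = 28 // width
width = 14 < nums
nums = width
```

nums = 32 % 33

Transformed code:
nums = 32 % 33
width = width % (width % 27) + nums[width] % (37 + width)
if nums < 17:
    for nums in width:
        process(width)
else:
    width = 28 // width
width = 14 < nums
nums = width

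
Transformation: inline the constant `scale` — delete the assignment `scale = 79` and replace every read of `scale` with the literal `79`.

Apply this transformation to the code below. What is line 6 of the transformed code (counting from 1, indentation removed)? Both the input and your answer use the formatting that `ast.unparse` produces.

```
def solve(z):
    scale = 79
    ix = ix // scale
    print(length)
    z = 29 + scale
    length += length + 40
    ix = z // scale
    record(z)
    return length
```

Transformed code:
def solve(z):
    ix = ix // 79
    print(length)
    z = 29 + 79
    length += length + 40
    ix = z // 79
    record(z)
    return length

ix = z // 79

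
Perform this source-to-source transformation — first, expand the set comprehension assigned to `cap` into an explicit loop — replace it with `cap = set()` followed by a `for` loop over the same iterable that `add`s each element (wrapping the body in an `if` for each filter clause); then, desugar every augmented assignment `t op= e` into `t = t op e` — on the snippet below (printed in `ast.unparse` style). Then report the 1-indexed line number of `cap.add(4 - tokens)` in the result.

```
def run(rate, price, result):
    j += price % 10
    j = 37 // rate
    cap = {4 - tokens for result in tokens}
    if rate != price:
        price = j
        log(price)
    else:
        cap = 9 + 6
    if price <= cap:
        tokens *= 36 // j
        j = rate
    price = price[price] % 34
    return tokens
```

Transformed code:
def run(rate, price, result):
    j = j + price % 10
    j = 37 // rate
    cap = set()
    for result in tokens:
        cap.add(4 - tokens)
    if rate != price:
        price = j
        log(price)
    else:
        cap = 9 + 6
    if price <= cap:
        tokens = tokens * (36 // j)
        j = rate
    price = price[price] % 34
    return tokens

6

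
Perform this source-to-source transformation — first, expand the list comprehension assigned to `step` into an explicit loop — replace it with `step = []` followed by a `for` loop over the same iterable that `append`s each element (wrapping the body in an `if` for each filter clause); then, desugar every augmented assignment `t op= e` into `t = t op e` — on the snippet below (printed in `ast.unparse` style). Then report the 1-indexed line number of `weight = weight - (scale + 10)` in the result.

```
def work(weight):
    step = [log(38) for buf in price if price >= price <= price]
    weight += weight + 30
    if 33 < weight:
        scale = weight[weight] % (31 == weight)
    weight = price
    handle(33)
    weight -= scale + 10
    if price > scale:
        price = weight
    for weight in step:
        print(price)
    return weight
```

11

Transformed code:
def work(weight):
    step = []
    for buf in price:
        if price >= price <= price:
            step.append(log(38))
    weight = weight + (weight + 30)
    if 33 < weight:
        scale = weight[weight] % (31 == weight)
    weight = price
    handle(33)
    weight = weight - (scale + 10)
    if price > scale:
        price = weight
    for weight in step:
        print(price)
    return weight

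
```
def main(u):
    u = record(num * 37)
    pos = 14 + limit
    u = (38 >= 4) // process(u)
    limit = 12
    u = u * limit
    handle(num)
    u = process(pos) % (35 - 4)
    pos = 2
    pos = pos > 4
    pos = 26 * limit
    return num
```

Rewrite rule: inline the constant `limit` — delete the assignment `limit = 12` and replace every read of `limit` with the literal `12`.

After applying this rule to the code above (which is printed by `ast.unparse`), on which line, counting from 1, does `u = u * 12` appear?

5

Transformed code:
def main(u):
    u = record(num * 37)
    pos = 14 + 12
    u = (38 >= 4) // process(u)
    u = u * 12
    handle(num)
    u = process(pos) % (35 - 4)
    pos = 2
    pos = pos > 4
    pos = 26 * 12
    return num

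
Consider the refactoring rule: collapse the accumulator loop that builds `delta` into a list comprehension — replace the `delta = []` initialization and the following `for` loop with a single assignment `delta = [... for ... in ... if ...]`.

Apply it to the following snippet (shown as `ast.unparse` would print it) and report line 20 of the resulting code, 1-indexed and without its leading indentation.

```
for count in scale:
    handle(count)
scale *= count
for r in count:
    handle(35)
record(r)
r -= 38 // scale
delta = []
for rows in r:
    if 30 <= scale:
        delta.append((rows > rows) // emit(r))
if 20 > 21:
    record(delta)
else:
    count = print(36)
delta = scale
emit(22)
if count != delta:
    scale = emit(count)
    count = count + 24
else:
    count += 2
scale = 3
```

scale = 3

Transformed code:
for count in scale:
    handle(count)
scale *= count
for r in count:
    handle(35)
record(r)
r -= 38 // scale
delta = [(rows > rows) // emit(r) for rows in r if 30 <= scale]
if 20 > 21:
    record(delta)
else:
    count = print(36)
delta = scale
emit(22)
if count != delta:
    scale = emit(count)
    count = count + 24
else:
    count += 2
scale = 3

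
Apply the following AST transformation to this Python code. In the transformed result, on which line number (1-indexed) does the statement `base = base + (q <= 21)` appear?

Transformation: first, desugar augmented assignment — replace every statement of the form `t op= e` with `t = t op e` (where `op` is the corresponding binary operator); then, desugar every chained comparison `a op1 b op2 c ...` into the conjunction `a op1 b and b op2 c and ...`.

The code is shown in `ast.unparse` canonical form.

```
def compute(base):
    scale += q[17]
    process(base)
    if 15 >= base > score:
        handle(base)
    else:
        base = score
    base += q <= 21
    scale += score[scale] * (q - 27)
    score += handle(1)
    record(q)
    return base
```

Transformed code:
def compute(base):
    scale = scale + q[17]
    process(base)
    if 15 >= base and base > score:
        handle(base)
    else:
        base = score
    base = base + (q <= 21)
    scale = scale + score[scale] * (q - 27)
    score = score + handle(1)
    record(q)
    return base

8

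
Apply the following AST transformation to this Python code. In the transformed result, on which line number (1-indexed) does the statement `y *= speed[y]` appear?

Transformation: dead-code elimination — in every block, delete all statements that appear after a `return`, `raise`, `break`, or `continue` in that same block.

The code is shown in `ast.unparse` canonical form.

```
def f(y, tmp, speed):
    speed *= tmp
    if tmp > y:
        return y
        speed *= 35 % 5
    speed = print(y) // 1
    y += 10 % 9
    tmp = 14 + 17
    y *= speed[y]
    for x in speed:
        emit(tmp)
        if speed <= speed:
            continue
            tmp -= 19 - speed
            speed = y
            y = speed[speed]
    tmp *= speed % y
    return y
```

Transformed code:
def f(y, tmp, speed):
    speed *= tmp
    if tmp > y:
        return y
    speed = print(y) // 1
    y += 10 % 9
    tmp = 14 + 17
    y *= speed[y]
    for x in speed:
        emit(tmp)
        if speed <= speed:
            continue
    tmp *= speed % y
    return y

8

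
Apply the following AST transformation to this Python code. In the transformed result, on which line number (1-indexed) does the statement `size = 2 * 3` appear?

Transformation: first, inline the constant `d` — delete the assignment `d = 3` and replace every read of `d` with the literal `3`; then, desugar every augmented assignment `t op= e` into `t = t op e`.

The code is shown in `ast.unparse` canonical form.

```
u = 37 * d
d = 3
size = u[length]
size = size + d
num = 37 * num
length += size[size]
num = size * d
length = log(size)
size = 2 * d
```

8

Transformed code:
u = 37 * 3
size = u[length]
size = size + 3
num = 37 * num
length = length + size[size]
num = size * 3
length = log(size)
size = 2 * 3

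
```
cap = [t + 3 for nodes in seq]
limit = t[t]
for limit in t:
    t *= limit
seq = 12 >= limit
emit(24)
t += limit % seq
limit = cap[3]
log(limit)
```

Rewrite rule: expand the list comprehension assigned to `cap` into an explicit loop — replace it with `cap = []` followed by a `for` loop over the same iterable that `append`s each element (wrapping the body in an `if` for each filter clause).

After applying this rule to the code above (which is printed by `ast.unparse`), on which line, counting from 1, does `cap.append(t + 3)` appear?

Transformed code:
cap = []
for nodes in seq:
    cap.append(t + 3)
limit = t[t]
for limit in t:
    t *= limit
seq = 12 >= limit
emit(24)
t += limit % seq
limit = cap[3]
log(limit)

3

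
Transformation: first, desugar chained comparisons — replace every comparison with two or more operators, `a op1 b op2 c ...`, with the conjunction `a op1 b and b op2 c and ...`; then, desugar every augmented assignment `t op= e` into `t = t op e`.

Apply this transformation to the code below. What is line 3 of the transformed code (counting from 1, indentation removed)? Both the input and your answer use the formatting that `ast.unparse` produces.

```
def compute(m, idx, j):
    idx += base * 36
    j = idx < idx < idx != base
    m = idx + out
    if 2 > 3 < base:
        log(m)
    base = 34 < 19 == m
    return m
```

Transformed code:
def compute(m, idx, j):
    idx = idx + base * 36
    j = idx < idx and idx < idx and (idx != base)
    m = idx + out
    if 2 > 3 and 3 < base:
        log(m)
    base = 34 < 19 and 19 == m
    return m

j = idx < idx and idx < idx and (idx != base)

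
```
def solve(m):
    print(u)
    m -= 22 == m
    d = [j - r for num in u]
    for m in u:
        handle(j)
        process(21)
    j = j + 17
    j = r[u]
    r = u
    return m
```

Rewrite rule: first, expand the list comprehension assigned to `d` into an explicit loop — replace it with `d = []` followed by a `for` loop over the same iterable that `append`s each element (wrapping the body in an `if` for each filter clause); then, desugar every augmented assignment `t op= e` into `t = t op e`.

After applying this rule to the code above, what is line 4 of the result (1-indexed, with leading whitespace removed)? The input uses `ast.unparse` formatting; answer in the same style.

d = []

Transformed code:
def solve(m):
    print(u)
    m = m - (22 == m)
    d = []
    for num in u:
        d.append(j - r)
    for m in u:
        handle(j)
        process(21)
    j = j + 17
    j = r[u]
    r = u
    return m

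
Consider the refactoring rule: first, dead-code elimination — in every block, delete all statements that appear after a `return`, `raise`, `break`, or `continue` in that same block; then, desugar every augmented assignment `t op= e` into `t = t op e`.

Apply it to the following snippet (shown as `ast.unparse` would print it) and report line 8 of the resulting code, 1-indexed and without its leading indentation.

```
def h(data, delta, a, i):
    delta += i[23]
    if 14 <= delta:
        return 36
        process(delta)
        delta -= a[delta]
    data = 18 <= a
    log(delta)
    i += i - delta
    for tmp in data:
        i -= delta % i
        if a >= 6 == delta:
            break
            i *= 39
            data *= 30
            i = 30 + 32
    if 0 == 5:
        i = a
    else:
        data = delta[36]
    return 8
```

for tmp in data:

Transformed code:
def h(data, delta, a, i):
    delta = delta + i[23]
    if 14 <= delta:
        return 36
    data = 18 <= a
    log(delta)
    i = i + (i - delta)
    for tmp in data:
        i = i - delta % i
        if a >= 6 == delta:
            break
    if 0 == 5:
        i = a
    else:
        data = delta[36]
    return 8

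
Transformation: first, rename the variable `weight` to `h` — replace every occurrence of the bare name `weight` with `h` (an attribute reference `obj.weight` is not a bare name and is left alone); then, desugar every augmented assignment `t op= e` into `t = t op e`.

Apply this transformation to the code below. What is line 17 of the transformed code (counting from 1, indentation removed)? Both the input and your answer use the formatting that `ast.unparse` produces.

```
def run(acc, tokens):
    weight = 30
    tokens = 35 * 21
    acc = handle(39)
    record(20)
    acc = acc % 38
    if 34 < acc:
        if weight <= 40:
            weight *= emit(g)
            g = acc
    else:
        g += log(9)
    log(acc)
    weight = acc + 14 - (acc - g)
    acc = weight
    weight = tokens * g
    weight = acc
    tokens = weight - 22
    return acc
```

Transformed code:
def run(acc, tokens):
    h = 30
    tokens = 35 * 21
    acc = handle(39)
    record(20)
    acc = acc % 38
    if 34 < acc:
        if h <= 40:
            h = h * emit(g)
            g = acc
    else:
        g = g + log(9)
    log(acc)
    h = acc + 14 - (acc - g)
    acc = h
    h = tokens * g
    h = acc
    tokens = h - 22
    return acc

h = acc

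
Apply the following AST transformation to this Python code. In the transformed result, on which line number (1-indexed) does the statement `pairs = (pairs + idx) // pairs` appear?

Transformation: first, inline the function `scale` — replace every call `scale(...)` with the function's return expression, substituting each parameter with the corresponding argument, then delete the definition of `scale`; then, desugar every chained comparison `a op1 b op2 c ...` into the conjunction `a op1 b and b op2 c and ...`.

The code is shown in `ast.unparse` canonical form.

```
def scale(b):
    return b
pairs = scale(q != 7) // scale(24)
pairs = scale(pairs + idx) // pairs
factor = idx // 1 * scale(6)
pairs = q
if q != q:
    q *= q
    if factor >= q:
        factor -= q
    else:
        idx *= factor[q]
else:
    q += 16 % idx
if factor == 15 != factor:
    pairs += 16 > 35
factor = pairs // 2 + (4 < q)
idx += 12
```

Transformed code:
pairs = (q != 7) // 24
pairs = (pairs + idx) // pairs
factor = idx // 1 * 6
pairs = q
if q != q:
    q *= q
    if factor >= q:
        factor -= q
    else:
        idx *= factor[q]
else:
    q += 16 % idx
if factor == 15 and 15 != factor:
    pairs += 16 > 35
factor = pairs // 2 + (4 < q)
idx += 12

2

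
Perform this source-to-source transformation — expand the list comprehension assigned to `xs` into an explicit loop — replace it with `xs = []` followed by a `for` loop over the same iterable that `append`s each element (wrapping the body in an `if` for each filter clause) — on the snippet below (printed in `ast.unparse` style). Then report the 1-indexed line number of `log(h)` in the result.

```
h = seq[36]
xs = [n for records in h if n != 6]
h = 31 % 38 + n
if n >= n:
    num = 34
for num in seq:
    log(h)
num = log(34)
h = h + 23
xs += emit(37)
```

Transformed code:
h = seq[36]
xs = []
for records in h:
    if n != 6:
        xs.append(n)
h = 31 % 38 + n
if n >= n:
    num = 34
for num in seq:
    log(h)
num = log(34)
h = h + 23
xs += emit(37)

10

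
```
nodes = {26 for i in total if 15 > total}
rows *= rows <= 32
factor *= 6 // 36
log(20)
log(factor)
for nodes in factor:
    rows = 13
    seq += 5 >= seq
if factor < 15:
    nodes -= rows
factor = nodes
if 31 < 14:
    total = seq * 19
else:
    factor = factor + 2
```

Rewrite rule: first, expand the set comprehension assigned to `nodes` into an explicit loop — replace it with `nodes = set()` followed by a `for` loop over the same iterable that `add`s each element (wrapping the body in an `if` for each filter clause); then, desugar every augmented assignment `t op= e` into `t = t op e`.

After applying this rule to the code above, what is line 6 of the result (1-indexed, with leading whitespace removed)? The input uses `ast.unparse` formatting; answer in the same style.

Transformed code:
nodes = set()
for i in total:
    if 15 > total:
        nodes.add(26)
rows = rows * (rows <= 32)
factor = factor * (6 // 36)
log(20)
log(factor)
for nodes in factor:
    rows = 13
    seq = seq + (5 >= seq)
if factor < 15:
    nodes = nodes - rows
factor = nodes
if 31 < 14:
    total = seq * 19
else:
    factor = factor + 2

factor = factor * (6 // 36)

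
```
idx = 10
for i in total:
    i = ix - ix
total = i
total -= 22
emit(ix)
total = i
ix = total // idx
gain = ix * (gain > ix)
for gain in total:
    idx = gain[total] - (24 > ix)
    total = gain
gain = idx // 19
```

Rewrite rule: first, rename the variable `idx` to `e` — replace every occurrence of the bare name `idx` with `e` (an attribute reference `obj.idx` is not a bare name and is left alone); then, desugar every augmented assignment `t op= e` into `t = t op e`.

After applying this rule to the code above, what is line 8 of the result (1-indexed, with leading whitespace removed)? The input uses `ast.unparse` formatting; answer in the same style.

ix = total // e

Transformed code:
e = 10
for i in total:
    i = ix - ix
total = i
total = total - 22
emit(ix)
total = i
ix = total // e
gain = ix * (gain > ix)
for gain in total:
    e = gain[total] - (24 > ix)
    total = gain
gain = e // 19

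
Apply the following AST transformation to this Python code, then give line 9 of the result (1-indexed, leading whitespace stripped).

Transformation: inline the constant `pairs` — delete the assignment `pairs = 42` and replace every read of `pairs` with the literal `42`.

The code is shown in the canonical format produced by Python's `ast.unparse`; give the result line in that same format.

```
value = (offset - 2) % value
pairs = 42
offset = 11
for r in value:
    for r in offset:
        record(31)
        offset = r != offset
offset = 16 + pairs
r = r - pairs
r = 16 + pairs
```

Transformed code:
value = (offset - 2) % value
offset = 11
for r in value:
    for r in offset:
        record(31)
        offset = r != offset
offset = 16 + 42
r = r - 42
r = 16 + 42

r = 16 + 42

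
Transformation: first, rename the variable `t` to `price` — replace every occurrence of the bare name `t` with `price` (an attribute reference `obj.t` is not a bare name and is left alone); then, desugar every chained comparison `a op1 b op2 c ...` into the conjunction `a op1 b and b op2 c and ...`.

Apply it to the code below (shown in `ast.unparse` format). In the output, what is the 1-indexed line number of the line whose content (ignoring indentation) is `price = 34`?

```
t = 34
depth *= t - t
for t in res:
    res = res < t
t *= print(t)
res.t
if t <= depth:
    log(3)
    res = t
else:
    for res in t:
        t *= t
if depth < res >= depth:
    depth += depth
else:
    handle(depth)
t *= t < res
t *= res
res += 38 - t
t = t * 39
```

Transformed code:
price = 34
depth *= price - price
for price in res:
    res = res < price
price *= print(price)
res.t
if price <= depth:
    log(3)
    res = price
else:
    for res in price:
        price *= price
if depth < res and res >= depth:
    depth += depth
else:
    handle(depth)
price *= price < res
price *= res
res += 38 - price
price = price * 39

1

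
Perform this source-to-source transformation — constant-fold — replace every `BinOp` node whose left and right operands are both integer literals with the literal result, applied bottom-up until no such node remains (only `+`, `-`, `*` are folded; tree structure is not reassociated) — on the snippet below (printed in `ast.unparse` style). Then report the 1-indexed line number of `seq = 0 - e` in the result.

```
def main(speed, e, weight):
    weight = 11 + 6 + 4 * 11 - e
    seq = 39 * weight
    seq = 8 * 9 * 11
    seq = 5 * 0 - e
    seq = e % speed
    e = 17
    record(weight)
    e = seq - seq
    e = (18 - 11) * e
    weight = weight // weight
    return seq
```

5

Transformed code:
def main(speed, e, weight):
    weight = 61 - e
    seq = 39 * weight
    seq = 792
    seq = 0 - e
    seq = e % speed
    e = 17
    record(weight)
    e = seq - seq
    e = 7 * e
    weight = weight // weight
    return seq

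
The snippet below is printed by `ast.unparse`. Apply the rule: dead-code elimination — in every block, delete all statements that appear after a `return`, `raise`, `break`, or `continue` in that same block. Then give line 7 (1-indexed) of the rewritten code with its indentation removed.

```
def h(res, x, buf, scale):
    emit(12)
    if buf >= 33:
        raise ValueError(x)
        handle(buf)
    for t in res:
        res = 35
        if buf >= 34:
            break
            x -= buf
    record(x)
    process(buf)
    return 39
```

if buf >= 34:

Transformed code:
def h(res, x, buf, scale):
    emit(12)
    if buf >= 33:
        raise ValueError(x)
    for t in res:
        res = 35
        if buf >= 34:
            break
    record(x)
    process(buf)
    return 39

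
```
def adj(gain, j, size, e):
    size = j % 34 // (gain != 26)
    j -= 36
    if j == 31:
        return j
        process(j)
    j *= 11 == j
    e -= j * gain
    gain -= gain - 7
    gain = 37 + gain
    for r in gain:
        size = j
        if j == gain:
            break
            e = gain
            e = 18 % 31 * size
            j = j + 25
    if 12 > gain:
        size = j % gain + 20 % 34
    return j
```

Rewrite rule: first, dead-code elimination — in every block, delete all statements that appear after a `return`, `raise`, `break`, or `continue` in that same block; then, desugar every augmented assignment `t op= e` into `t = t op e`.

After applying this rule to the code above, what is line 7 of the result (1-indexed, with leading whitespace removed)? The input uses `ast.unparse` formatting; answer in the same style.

Transformed code:
def adj(gain, j, size, e):
    size = j % 34 // (gain != 26)
    j = j - 36
    if j == 31:
        return j
    j = j * (11 == j)
    e = e - j * gain
    gain = gain - (gain - 7)
    gain = 37 + gain
    for r in gain:
        size = j
        if j == gain:
            break
    if 12 > gain:
        size = j % gain + 20 % 34
    return j

e = e - j * gain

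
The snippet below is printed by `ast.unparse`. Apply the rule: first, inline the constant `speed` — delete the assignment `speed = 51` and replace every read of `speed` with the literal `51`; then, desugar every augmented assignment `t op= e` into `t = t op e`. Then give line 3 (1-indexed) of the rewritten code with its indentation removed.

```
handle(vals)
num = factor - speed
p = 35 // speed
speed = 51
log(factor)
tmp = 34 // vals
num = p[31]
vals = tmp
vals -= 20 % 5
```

p = 35 // 51

Transformed code:
handle(vals)
num = factor - 51
p = 35 // 51
log(factor)
tmp = 34 // vals
num = p[31]
vals = tmp
vals = vals - 20 % 5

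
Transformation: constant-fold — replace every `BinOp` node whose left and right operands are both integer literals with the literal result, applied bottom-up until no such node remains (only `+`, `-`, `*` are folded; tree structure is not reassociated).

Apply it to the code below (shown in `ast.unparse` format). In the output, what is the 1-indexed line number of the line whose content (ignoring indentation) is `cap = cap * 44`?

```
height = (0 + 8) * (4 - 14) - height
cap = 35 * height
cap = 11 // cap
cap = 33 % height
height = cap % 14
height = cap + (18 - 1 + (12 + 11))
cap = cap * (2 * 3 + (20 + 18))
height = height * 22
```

Transformed code:
height = -80 - height
cap = 35 * height
cap = 11 // cap
cap = 33 % height
height = cap % 14
height = cap + 40
cap = cap * 44
height = height * 22

7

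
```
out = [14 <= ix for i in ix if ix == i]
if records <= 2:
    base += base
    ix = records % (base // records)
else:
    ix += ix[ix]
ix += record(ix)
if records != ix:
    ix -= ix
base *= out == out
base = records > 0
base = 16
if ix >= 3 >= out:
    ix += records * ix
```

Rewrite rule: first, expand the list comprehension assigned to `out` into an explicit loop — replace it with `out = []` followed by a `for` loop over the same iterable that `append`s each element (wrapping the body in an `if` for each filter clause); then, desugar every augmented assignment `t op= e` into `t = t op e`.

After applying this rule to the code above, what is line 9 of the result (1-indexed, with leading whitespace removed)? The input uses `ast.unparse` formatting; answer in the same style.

Transformed code:
out = []
for i in ix:
    if ix == i:
        out.append(14 <= ix)
if records <= 2:
    base = base + base
    ix = records % (base // records)
else:
    ix = ix + ix[ix]
ix = ix + record(ix)
if records != ix:
    ix = ix - ix
base = base * (out == out)
base = records > 0
base = 16
if ix >= 3 >= out:
    ix = ix + records * ix

ix = ix + ix[ix]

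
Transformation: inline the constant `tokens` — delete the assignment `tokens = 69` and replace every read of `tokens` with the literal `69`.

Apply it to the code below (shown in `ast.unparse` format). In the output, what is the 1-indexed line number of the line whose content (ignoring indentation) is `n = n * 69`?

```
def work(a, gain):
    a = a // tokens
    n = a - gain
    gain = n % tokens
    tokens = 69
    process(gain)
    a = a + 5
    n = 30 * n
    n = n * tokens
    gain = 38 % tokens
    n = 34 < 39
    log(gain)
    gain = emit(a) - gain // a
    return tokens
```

Transformed code:
def work(a, gain):
    a = a // 69
    n = a - gain
    gain = n % 69
    process(gain)
    a = a + 5
    n = 30 * n
    n = n * 69
    gain = 38 % 69
    n = 34 < 39
    log(gain)
    gain = emit(a) - gain // a
    return 69

8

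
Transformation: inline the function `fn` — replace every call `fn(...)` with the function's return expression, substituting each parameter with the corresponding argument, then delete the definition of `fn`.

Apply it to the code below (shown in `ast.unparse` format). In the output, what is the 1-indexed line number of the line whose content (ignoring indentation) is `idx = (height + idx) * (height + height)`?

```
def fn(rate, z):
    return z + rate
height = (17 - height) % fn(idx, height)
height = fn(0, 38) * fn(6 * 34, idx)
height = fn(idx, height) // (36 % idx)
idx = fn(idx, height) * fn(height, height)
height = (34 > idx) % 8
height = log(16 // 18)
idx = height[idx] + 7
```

4

Transformed code:
height = (17 - height) % (height + idx)
height = (38 + 0) * (idx + 6 * 34)
height = (height + idx) // (36 % idx)
idx = (height + idx) * (height + height)
height = (34 > idx) % 8
height = log(16 // 18)
idx = height[idx] + 7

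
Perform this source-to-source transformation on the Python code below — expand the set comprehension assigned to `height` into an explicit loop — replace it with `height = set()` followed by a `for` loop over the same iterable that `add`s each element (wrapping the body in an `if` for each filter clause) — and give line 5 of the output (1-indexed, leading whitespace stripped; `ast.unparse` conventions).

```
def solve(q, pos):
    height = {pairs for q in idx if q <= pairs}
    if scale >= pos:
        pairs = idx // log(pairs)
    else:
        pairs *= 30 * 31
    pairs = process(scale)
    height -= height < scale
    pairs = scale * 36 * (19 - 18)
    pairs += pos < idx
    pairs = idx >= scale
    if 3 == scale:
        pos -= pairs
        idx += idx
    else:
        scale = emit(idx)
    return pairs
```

Transformed code:
def solve(q, pos):
    height = set()
    for q in idx:
        if q <= pairs:
            height.add(pairs)
    if scale >= pos:
        pairs = idx // log(pairs)
    else:
        pairs *= 30 * 31
    pairs = process(scale)
    height -= height < scale
    pairs = scale * 36 * (19 - 18)
    pairs += pos < idx
    pairs = idx >= scale
    if 3 == scale:
        pos -= pairs
        idx += idx
    else:
        scale = emit(idx)
    return pairs

height.add(pairs)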